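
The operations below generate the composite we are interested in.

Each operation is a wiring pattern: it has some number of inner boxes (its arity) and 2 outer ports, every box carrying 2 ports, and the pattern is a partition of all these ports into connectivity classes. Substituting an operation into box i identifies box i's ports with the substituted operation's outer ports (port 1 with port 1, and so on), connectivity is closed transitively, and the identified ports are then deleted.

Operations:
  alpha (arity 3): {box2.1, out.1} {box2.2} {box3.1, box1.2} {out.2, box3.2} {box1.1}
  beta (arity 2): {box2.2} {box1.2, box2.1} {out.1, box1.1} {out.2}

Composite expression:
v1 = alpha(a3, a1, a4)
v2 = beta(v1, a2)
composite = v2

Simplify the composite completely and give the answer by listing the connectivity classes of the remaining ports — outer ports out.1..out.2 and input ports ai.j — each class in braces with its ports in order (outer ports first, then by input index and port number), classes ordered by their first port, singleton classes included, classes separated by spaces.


{out.1, a1.1} {out.2} {a1.2} {a2.1, a4.2} {a2.2} {a3.1} {a3.2, a4.1}

After gluing at beta, chains via deleted ports link the a-ports.
alpha over (a3, a1, a4) gives {out.1, a1.1} {out.2, a4.2} {a1.2} {a3.1} {a3.2, a4.1}, out.j being that stage's outer ports
beta over (a3, a1, a4, a2) gives {out.1, a1.1} {out.2} {a1.2} {a2.1, a4.2} {a2.2} {a3.1} {a3.2, a4.1}, out.j being that stage's outer ports


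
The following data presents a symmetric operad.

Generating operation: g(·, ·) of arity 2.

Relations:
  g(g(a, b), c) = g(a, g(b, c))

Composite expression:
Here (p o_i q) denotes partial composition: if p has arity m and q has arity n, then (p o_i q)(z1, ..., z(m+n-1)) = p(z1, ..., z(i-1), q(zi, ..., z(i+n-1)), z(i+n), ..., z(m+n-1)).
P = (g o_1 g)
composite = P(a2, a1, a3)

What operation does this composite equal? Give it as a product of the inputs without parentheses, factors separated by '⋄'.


a2 ⋄ a1 ⋄ a3

All parenthesizations of g agree; list the a-inputs left to right.
g(a2, a1) reduces to a2 ⋄ a1
g(g(a2, a1), a3) reduces to a2 ⋄ a1 ⋄ a3


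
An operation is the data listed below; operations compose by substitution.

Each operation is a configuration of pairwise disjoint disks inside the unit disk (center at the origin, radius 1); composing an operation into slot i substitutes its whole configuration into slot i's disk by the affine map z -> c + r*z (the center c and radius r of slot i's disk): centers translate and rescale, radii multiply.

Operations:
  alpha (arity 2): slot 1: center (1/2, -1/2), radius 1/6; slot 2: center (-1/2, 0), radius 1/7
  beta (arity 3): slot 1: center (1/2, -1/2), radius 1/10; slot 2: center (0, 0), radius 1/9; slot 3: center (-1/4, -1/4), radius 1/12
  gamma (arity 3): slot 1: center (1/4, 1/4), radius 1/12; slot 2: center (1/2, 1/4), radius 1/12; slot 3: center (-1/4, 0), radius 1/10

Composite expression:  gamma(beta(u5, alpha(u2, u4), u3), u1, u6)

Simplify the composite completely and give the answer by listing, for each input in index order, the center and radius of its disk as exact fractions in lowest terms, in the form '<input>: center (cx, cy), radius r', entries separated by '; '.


u1: center (1/2, 1/4), radius 1/12; u2: center (55/216, 53/216), radius 1/648; u3: center (11/48, 11/48), radius 1/144; u4: center (53/216, 1/4), radius 1/756; u5: center (7/24, 5/24), radius 1/120; u6: center (-1/4, 0), radius 1/10


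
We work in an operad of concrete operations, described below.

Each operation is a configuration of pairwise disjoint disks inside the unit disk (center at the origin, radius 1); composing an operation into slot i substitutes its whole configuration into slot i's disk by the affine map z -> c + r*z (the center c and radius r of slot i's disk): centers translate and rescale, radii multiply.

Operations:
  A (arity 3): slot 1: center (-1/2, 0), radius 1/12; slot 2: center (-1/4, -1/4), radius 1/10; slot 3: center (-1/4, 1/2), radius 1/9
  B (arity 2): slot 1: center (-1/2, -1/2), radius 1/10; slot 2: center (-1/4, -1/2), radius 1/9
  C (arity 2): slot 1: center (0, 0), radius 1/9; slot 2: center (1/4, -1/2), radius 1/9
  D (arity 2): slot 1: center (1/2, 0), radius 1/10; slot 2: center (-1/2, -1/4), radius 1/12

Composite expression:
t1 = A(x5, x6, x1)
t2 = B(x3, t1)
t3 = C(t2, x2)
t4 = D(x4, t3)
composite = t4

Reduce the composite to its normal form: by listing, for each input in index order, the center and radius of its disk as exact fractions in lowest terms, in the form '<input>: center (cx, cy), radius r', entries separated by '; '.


Only the slot chain above each x matters under D; compose those maps.
x4 passes through 1 substitution, ending at center (1/2, 0), radius 1/10
x3 passes through 3 substitutions, ending at center (-109/216, -55/216), radius 1/1080
x5 passes through 4 substitutions, ending at center (-1955/3888, -55/216), radius 1/11664
x6 passes through 4 substitutions, ending at center (-977/1944, -991/3888), radius 1/9720
x1 passes through 4 substitutions, ending at center (-977/1944, -247/972), radius 1/8748
x2 passes through 2 substitutions, ending at center (-23/48, -7/24), radius 1/108

x1: center (-977/1944, -247/972), radius 1/8748; x2: center (-23/48, -7/24), radius 1/108; x3: center (-109/216, -55/216), radius 1/1080; x4: center (1/2, 0), radius 1/10; x5: center (-1955/3888, -55/216), radius 1/11664; x6: center (-977/1944, -991/3888), radius 1/9720


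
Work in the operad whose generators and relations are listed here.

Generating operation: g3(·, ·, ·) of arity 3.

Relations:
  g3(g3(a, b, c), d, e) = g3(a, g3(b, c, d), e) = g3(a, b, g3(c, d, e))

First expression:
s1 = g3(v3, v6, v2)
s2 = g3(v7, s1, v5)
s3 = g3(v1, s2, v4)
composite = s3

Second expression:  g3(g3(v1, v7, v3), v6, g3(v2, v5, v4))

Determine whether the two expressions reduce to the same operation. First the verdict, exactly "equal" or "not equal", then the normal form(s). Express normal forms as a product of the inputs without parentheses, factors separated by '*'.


equal; both compose to v1 * v7 * v3 * v6 * v2 * v5 * v4

The first expression reduces to v1 * v7 * v3 * v6 * v2 * v5 * v4
The second expression reduces to v1 * v7 * v3 * v6 * v2 * v5 * v4
The normal forms match — equal.


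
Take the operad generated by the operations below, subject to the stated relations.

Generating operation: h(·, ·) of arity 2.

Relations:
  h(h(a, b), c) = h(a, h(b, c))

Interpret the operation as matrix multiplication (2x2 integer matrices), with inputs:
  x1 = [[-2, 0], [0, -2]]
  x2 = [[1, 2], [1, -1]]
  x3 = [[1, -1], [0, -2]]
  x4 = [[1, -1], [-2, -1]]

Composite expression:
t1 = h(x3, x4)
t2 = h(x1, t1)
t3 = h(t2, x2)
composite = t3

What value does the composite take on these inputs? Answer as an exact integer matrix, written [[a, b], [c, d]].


h(x3, x4) = [[3, 0], [4, 2]]
h(x1, h(x3, x4)) = [[-6, 0], [-8, -4]]
h(h(x1, h(x3, x4)), x2) = [[-6, -12], [-12, -12]]

[[-6, -12], [-12, -12]]


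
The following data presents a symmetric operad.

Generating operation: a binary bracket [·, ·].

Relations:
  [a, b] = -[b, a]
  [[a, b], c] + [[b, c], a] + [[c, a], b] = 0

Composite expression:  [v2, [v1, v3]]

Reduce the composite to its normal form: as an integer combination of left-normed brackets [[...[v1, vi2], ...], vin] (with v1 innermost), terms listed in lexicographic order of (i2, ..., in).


-[[v1, v3], v2]

A multilinear Lie element is pinned by v1-initial words (v1 innermost).
Composite bracket: [v2, [v1, v3]]
Under [a, b] = ab - ba we get 4 signed associative words (2^2 = 4).
Keep just the words that open with v1:
  from v1v3v2, sign -1: term -[[v1, v3], v2]


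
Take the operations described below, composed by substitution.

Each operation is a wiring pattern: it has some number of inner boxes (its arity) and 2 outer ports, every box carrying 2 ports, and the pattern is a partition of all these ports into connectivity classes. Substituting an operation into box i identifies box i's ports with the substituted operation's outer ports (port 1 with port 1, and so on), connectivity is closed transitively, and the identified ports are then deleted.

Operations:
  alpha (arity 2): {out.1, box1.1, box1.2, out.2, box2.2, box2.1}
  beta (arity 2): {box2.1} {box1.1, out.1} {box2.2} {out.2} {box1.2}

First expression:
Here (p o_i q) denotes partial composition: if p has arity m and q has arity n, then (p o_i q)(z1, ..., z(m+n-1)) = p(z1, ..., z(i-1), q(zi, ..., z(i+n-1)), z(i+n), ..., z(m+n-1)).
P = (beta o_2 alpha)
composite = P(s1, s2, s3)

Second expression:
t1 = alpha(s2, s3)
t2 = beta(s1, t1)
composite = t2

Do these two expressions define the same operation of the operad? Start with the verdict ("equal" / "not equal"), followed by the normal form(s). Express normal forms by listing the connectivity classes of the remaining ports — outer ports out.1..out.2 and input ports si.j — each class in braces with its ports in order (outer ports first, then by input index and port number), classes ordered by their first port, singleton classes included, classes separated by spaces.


The first expression, normalized: {out.1, s1.1} {out.2} {s1.2} {s2.1, s2.2, s3.1, s3.2}
The second expression, normalized: {out.1, s1.1} {out.2} {s1.2} {s2.1, s2.2, s3.1, s3.2}
Identical normal forms: equal.

equal — both sides give {out.1, s1.1} {out.2} {s1.2} {s2.1, s2.2, s3.1, s3.2}


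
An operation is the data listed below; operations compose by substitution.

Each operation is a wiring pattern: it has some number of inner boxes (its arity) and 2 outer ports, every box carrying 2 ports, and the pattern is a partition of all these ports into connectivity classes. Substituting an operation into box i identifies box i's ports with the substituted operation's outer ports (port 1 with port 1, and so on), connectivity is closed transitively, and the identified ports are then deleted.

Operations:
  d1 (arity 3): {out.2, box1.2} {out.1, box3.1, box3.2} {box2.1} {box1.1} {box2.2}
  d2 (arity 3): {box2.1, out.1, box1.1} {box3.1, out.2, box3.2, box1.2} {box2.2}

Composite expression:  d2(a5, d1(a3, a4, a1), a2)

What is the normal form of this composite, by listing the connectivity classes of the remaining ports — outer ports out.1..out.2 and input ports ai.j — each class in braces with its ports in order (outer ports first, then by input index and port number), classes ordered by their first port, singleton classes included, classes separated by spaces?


{out.1, a1.1, a1.2, a5.1} {out.2, a2.1, a2.2, a5.2} {a3.1} {a3.2} {a4.1} {a4.2}

After gluing at d2, chains via deleted ports link the a-ports.
stage d1: inputs (a3, a4, a1), connectivity {out.1, a1.1, a1.2} {out.2, a3.2} {a3.1} {a4.1} {a4.2}, out.j its boundary
stage d2: inputs (a5, a3, a4, a1, a2), connectivity {out.1, a1.1, a1.2, a5.1} {out.2, a2.1, a2.2, a5.2} {a3.1} {a3.2} {a4.1} {a4.2}, out.j its boundary


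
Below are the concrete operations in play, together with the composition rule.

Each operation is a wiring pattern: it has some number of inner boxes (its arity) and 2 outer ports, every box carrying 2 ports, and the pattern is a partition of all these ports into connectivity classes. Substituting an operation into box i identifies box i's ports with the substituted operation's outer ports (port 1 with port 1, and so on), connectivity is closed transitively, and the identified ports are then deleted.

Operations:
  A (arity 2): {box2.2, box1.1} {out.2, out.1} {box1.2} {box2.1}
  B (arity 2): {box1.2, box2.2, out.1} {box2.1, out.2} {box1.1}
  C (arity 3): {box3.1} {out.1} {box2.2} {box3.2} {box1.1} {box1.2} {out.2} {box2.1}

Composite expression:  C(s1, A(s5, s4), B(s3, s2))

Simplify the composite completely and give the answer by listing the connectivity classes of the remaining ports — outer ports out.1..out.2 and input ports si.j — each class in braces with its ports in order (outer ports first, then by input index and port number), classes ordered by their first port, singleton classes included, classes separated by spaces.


{out.1} {out.2} {s1.1} {s1.2} {s2.1} {s2.2, s3.2} {s3.1} {s4.1} {s4.2, s5.1} {s5.2}

Treat the ports identified at C as solder joints: merge, then drop.
A over (s5, s4) gives {out.1, out.2} {s4.1} {s4.2, s5.1} {s5.2}, out.j being that stage's outer ports
B over (s3, s2) gives {out.1, s2.2, s3.2} {out.2, s2.1} {s3.1}, out.j being that stage's outer ports
C over (s1, s5, s4, s3, s2) gives {out.1} {out.2} {s1.1} {s1.2} {s2.1} {s2.2, s3.2} {s3.1} {s4.1} {s4.2, s5.1} {s5.2}, out.j being that stage's outer ports


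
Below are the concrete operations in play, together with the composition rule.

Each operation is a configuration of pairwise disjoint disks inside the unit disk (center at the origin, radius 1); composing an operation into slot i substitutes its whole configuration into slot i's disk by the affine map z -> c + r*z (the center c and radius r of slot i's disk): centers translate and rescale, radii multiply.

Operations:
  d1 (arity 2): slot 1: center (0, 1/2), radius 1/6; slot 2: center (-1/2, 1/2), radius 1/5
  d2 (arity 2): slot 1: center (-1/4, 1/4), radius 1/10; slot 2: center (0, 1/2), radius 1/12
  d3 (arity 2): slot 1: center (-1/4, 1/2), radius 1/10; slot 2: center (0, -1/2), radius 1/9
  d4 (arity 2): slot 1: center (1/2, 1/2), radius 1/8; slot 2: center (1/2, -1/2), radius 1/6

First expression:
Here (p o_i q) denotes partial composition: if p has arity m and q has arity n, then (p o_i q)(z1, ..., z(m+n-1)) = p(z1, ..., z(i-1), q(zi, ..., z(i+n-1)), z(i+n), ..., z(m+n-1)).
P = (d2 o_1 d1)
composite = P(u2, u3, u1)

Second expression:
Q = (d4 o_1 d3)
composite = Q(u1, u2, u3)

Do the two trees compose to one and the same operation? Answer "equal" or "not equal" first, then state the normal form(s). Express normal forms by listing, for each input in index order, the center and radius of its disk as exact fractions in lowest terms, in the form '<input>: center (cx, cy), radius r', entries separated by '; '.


The first expression reduces to u1: center (0, 1/2), radius 1/12; u2: center (-1/4, 3/10), radius 1/60; u3: center (-3/10, 3/10), radius 1/50
The second expression reduces to u1: center (15/32, 9/16), radius 1/80; u2: center (1/2, 7/16), radius 1/72; u3: center (1/2, -1/2), radius 1/6
Different reductions; not equal.

not equal; first: u1: center (0, 1/2), radius 1/12; u2: center (-1/4, 3/10), radius 1/60; u3: center (-3/10, 3/10), radius 1/50; second: u1: center (15/32, 9/16), radius 1/80; u2: center (1/2, 7/16), radius 1/72; u3: center (1/2, -1/2), radius 1/6


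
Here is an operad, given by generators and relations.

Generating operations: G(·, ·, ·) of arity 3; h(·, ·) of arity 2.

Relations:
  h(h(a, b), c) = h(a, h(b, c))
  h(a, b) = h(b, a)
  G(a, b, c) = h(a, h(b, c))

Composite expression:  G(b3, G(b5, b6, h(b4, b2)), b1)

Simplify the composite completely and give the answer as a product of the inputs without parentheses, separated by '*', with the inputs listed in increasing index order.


b1 * b2 * b3 * b4 * b5 * b6

Both nesting and order wash out for G; what remains is which b's occur.
h(b4, b2) linearizes to b4 * b2
G(b5, b6, h(b4, b2)) linearizes to b5 * b6 * b4 * b2
G(b3, G(b5, b6, h(b4, b2)), b1) linearizes to b3 * b5 * b6 * b4 * b2 * b1
the factors in increasing index order: b1 * b2 * b3 * b4 * b5 * b6


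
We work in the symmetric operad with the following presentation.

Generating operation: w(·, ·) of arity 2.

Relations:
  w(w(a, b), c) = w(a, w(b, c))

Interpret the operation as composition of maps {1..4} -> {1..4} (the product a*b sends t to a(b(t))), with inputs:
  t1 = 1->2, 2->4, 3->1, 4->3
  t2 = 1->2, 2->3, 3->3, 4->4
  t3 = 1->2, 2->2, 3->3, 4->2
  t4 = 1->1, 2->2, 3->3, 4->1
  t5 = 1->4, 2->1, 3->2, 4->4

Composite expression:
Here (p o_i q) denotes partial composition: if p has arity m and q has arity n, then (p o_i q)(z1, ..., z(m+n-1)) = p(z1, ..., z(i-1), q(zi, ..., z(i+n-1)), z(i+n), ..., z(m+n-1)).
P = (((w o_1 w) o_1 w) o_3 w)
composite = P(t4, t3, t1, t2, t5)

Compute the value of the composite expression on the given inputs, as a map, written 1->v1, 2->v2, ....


1->3, 2->2, 3->2, 4->3

w(t4, t3) = 1->2, 2->2, 3->3, 4->2
w(t1, t2) = 1->4, 2->1, 3->1, 4->3
w(w(t4, t3), w(t1, t2)) = 1->2, 2->2, 3->2, 4->3
w(w(w(t4, t3), w(t1, t2)), t5) = 1->3, 2->2, 3->2, 4->3


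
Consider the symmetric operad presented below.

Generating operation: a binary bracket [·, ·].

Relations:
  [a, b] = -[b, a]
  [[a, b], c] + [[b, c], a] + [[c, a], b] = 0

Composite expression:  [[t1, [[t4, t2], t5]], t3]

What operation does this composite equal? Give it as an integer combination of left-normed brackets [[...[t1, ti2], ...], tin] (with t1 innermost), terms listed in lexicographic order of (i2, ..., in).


-[[[[t1, t2], t4], t5], t3] + [[[[t1, t4], t2], t5], t3] + [[[[t1, t5], t2], t4], t3] - [[[[t1, t5], t4], t2], t3]

In the tensor algebra, words opening t1 carry the t1-anchored form.
Composite bracket: [[t1, [[t4, t2], t5]], t3]
Each bracket splits as ab - ba, giving 16 signed words (2^4 = 16).
Coefficients come from the t1-initial words:
  the word t1t2t4t5t3 carries sign -1 and contributes -[[[[t1, t2], t4], t5], t3]
  the word t1t4t2t5t3 carries sign +1 and contributes +[[[[t1, t4], t2], t5], t3]
  the word t1t5t2t4t3 carries sign +1 and contributes +[[[[t1, t5], t2], t4], t3]
  the word t1t5t4t2t3 carries sign -1 and contributes -[[[[t1, t5], t4], t2], t3]


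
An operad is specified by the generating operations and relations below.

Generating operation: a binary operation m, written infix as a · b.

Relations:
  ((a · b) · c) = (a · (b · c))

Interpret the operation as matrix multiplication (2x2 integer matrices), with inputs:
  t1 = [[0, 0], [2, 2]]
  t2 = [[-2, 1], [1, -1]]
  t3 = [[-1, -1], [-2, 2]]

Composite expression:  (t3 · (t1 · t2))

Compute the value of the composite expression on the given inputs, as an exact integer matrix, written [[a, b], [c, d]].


[[2, 0], [-4, 0]]

(t1 · t2) = [[0, 0], [-2, 0]]
(t3 · (t1 · t2)) = [[2, 0], [-4, 0]]


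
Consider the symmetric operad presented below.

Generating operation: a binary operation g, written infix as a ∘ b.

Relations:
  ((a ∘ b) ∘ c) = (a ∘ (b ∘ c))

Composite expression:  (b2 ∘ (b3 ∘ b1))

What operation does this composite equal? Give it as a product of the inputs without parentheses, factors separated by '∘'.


b2 ∘ b3 ∘ b1

Associativity of g dissolves the nesting; only the b-input order survives.
(b3 ∘ b1) spells out as b3 ∘ b1
(b2 ∘ (b3 ∘ b1)) spells out as b2 ∘ b3 ∘ b1


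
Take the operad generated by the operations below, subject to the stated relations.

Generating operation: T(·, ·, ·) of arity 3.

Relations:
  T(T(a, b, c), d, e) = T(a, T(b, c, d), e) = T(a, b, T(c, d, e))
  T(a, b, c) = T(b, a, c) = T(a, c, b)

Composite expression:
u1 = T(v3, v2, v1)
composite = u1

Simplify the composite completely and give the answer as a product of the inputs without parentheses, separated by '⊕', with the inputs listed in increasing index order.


Any arrangement under T is one operation, so sort the v-inputs.
T(v3, v2, v1) spells out as v3 ⊕ v2 ⊕ v1
reordering the factors by index: v1 ⊕ v2 ⊕ v3

v1 ⊕ v2 ⊕ v3


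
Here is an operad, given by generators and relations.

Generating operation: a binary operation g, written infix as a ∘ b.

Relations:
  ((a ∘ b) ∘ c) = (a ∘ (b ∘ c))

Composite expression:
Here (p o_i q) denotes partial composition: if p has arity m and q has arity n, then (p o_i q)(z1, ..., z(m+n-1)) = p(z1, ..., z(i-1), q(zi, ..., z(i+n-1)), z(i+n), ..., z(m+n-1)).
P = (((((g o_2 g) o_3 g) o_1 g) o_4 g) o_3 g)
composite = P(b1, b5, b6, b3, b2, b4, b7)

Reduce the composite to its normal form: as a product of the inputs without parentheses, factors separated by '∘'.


b1 ∘ b5 ∘ b6 ∘ b3 ∘ b2 ∘ b4 ∘ b7

Every regrouping of g is equal, so read the b-inputs in written order.
(b1 ∘ b5) flattens to b1 ∘ b5
(b6 ∘ b3) flattens to b6 ∘ b3
(b2 ∘ b4) flattens to b2 ∘ b4
((b2 ∘ b4) ∘ b7) flattens to b2 ∘ b4 ∘ b7
((b6 ∘ b3) ∘ ((b2 ∘ b4) ∘ b7)) flattens to b6 ∘ b3 ∘ b2 ∘ b4 ∘ b7
((b1 ∘ b5) ∘ ((b6 ∘ b3) ∘ ((b2 ∘ b4) ∘ b7))) flattens to b1 ∘ b5 ∘ b6 ∘ b3 ∘ b2 ∘ b4 ∘ b7


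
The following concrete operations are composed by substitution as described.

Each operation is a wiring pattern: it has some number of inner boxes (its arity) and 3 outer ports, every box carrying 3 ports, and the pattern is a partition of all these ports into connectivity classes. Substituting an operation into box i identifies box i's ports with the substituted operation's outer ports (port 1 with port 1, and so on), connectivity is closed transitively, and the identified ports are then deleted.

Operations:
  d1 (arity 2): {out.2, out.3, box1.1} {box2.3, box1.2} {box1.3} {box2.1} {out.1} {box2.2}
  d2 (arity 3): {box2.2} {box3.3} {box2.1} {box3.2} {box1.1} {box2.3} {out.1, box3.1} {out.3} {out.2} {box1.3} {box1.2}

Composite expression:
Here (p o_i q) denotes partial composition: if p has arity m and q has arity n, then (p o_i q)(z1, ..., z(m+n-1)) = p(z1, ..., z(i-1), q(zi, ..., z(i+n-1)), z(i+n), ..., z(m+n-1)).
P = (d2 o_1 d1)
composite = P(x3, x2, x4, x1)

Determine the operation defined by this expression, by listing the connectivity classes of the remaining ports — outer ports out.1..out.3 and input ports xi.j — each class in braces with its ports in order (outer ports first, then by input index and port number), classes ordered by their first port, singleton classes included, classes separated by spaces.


{out.1, x1.1} {out.2} {out.3} {x1.2} {x1.3} {x2.1} {x2.2} {x2.3, x3.2} {x3.1} {x3.3} {x4.1} {x4.2} {x4.3}

Treat the ports identified at d2 as solder joints: merge, then drop.
composing d1 on (x3, x2), with out.j its own outer ports: {out.1} {out.2, out.3, x3.1} {x2.1} {x2.2} {x2.3, x3.2} {x3.3}
composing d2 on (x3, x2, x4, x1), with out.j its own outer ports: {out.1, x1.1} {out.2} {out.3} {x1.2} {x1.3} {x2.1} {x2.2} {x2.3, x3.2} {x3.1} {x3.3} {x4.1} {x4.2} {x4.3}


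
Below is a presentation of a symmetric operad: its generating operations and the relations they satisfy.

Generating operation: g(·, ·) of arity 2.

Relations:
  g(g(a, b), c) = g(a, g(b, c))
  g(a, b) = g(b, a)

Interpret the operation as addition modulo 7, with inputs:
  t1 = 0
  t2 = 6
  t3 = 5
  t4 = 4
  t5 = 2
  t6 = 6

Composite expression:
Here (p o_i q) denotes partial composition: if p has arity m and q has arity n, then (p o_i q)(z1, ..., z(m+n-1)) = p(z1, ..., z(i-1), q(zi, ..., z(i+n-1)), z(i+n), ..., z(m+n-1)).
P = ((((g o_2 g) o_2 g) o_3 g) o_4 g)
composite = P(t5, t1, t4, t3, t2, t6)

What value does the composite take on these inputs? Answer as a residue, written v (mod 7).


2 (mod 7)

g(t3, t2) = 4
g(t4, g(t3, t2)) = 1
g(t1, g(t4, g(t3, t2))) = 1
g(g(t1, g(t4, g(t3, t2))), t6) = 0
g(t5, g(g(t1, g(t4, g(t3, t2))), t6)) = 2


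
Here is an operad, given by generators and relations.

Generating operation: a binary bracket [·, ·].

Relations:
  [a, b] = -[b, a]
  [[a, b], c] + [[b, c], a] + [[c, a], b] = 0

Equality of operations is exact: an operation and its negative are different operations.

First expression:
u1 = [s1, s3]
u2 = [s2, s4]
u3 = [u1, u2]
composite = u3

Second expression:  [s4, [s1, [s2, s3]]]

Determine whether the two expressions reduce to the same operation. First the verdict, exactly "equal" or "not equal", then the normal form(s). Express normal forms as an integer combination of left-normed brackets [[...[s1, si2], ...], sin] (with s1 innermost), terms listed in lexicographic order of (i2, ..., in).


not equal: they reduce to [[[s1, s3], s2], s4] - [[[s1, s3], s4], s2] and -[[[s1, s2], s3], s4] + [[[s1, s3], s2], s4]

In normal form, the first expression is [[[s1, s3], s2], s4] - [[[s1, s3], s4], s2]
In normal form, the second expression is -[[[s1, s2], s3], s4] + [[[s1, s3], s2], s4]
Different reductions; not equal.


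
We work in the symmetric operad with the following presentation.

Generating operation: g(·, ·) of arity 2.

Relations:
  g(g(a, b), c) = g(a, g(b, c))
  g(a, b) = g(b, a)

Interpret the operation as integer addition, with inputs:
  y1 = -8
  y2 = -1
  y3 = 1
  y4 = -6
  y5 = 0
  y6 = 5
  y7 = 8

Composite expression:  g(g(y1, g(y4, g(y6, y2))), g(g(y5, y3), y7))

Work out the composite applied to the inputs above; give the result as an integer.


-1

g(y6, y2) = 4
g(y4, g(y6, y2)) = -2
g(y1, g(y4, g(y6, y2))) = -10
g(y5, y3) = 1
g(g(y5, y3), y7) = 9
g(g(y1, g(y4, g(y6, y2))), g(g(y5, y3), y7)) = -1


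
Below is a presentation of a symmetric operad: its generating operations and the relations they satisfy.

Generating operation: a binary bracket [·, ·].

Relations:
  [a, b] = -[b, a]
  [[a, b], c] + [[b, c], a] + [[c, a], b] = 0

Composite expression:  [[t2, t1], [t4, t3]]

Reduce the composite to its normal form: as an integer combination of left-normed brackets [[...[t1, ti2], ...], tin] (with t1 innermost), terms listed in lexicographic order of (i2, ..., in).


[[[t1, t2], t3], t4] - [[[t1, t2], t4], t3]

Left-normed coefficients sit on the t1-initial expansion words.
Composite bracket: [[t2, t1], [t4, t3]]
Under [a, b] = ab - ba we get 8 signed associative words (2^3 = 8).
Only words starting with t1 matter:
  t1t2t3t4 (sign +1) contributes +[[[t1, t2], t3], t4]
  t1t2t4t3 (sign -1) contributes -[[[t1, t2], t4], t3]


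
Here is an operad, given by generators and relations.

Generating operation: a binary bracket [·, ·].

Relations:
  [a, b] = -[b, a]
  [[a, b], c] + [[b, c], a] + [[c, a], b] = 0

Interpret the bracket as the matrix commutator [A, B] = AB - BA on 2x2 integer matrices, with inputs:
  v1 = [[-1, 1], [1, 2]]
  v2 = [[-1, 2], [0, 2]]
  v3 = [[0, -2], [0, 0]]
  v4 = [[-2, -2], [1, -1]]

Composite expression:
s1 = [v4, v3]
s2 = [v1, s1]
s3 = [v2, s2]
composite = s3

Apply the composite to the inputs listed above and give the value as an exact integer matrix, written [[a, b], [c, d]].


[[8, 38], [12, -8]]

[v4, v3] = [[2, 2], [0, -2]]
[v1, [v4, v3]] = [[-2, -10], [4, 2]]
[v2, [v1, [v4, v3]]] = [[8, 38], [12, -8]]


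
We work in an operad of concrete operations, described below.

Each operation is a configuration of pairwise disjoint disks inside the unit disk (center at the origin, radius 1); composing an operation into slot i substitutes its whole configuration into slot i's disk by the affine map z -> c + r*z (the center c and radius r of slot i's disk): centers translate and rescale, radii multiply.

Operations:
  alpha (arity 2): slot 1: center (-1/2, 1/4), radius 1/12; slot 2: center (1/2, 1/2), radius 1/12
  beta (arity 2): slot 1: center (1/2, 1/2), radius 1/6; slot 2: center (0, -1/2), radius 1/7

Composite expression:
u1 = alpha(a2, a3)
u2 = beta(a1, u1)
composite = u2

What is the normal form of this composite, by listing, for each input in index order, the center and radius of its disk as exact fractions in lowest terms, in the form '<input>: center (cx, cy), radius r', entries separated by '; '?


a1: center (1/2, 1/2), radius 1/6; a2: center (-1/14, -13/28), radius 1/84; a3: center (1/14, -3/7), radius 1/84

Follow each a-input down from beta: c' goes to c + r*c', radius to r*r'.
tracing a1 down its 1-map path: center (1/2, 1/2), radius 1/6
tracing a2 down its 2-map path: center (-1/14, -13/28), radius 1/84
tracing a3 down its 2-map path: center (1/14, -3/7), radius 1/84


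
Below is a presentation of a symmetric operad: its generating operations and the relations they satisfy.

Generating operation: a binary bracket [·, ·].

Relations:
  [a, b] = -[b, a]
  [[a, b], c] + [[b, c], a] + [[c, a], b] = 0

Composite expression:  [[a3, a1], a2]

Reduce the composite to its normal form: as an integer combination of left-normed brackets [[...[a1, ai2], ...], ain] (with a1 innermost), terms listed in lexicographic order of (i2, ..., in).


-[[a1, a3], a2]

A multilinear Lie element is pinned by a1-initial words (a1 innermost).
Composite bracket: [[a3, a1], a2]
Applying ab - ba throughout gives 4 signed words (2^2 = 4).
Words beginning with a1 determine it all:
  a1a3a2 (sign -1) contributes -[[a1, a3], a2]


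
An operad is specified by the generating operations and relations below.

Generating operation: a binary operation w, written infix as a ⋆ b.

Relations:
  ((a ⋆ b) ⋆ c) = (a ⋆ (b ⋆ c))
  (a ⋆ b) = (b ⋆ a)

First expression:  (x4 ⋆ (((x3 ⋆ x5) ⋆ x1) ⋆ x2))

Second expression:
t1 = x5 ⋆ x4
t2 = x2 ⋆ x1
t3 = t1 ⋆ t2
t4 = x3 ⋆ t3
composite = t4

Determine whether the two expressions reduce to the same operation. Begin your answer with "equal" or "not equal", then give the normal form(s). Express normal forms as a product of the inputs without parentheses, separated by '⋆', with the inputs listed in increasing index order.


equal — both sides give x1 ⋆ x2 ⋆ x3 ⋆ x4 ⋆ x5

Reducing the first expression gives x1 ⋆ x2 ⋆ x3 ⋆ x4 ⋆ x5
Reducing the second expression gives x1 ⋆ x2 ⋆ x3 ⋆ x4 ⋆ x5
Identical normal forms: equal.


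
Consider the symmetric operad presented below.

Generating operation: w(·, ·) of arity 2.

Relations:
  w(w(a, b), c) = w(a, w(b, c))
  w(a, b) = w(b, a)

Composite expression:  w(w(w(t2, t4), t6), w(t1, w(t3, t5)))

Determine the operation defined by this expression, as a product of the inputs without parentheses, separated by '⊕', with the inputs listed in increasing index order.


t1 ⊕ t2 ⊕ t3 ⊕ t4 ⊕ t5 ⊕ t6

Any arrangement under w is one operation, so sort the t-inputs.
w(t2, t4) spells out as t2 ⊕ t4
w(w(t2, t4), t6) spells out as t2 ⊕ t4 ⊕ t6
w(t3, t5) spells out as t3 ⊕ t5
w(t1, w(t3, t5)) spells out as t1 ⊕ t3 ⊕ t5
w(w(w(t2, t4), t6), w(t1, w(t3, t5))) spells out as t2 ⊕ t4 ⊕ t6 ⊕ t1 ⊕ t3 ⊕ t5
putting the inputs in ascending order: t1 ⊕ t2 ⊕ t3 ⊕ t4 ⊕ t5 ⊕ t6


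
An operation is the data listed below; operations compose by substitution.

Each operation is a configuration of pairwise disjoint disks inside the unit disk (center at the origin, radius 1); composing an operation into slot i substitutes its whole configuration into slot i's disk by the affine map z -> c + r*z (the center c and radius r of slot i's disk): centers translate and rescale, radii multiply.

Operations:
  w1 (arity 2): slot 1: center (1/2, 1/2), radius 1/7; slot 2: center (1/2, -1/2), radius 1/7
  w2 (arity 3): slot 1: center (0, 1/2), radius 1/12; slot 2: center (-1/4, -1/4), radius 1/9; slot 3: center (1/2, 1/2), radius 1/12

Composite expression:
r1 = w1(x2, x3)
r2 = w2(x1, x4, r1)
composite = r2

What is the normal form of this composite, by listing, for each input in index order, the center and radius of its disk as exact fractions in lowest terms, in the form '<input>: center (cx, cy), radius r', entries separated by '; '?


x1: center (0, 1/2), radius 1/12; x2: center (13/24, 13/24), radius 1/84; x3: center (13/24, 11/24), radius 1/84; x4: center (-1/4, -1/4), radius 1/9


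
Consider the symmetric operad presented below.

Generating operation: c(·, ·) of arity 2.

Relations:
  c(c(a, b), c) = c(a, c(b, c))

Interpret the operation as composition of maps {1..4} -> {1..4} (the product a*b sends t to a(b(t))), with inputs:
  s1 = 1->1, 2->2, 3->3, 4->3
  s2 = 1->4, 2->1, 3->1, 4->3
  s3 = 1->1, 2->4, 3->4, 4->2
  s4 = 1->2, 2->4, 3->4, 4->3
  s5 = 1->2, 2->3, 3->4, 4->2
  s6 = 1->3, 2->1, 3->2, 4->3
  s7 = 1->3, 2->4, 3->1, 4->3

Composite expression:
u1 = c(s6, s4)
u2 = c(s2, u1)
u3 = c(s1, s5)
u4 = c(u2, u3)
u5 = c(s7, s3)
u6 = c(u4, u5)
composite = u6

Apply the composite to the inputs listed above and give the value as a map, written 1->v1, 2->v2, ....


c(s6, s4) = 1->1, 2->3, 3->3, 4->2
c(s2, c(s6, s4)) = 1->4, 2->1, 3->1, 4->1
c(s1, s5) = 1->2, 2->3, 3->3, 4->2
c(c(s2, c(s6, s4)), c(s1, s5)) = 1->1, 2->1, 3->1, 4->1
c(s7, s3) = 1->3, 2->3, 3->3, 4->4
c(c(c(s2, c(s6, s4)), c(s1, s5)), c(s7, s3)) = 1->1, 2->1, 3->1, 4->1

1->1, 2->1, 3->1, 4->1


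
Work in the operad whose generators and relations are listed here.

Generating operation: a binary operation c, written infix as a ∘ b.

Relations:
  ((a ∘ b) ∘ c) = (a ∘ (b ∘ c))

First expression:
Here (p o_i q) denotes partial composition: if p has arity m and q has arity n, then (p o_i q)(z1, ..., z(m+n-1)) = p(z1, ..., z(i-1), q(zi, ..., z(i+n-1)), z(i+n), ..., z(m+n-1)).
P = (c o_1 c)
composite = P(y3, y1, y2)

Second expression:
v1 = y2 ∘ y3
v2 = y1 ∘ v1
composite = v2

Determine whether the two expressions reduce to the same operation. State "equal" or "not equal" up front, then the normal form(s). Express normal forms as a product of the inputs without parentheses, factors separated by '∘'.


not equal; the first gives y3 ∘ y1 ∘ y2 and the second y1 ∘ y2 ∘ y3

The first expression reduces to y3 ∘ y1 ∘ y2
The second expression reduces to y1 ∘ y2 ∘ y3
The normal forms differ: not equal.


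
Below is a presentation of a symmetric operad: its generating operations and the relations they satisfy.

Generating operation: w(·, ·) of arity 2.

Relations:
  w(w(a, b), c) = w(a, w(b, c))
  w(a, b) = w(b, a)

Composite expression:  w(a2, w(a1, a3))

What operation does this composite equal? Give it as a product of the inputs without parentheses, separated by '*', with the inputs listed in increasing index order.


a1 * a2 * a3

With w associative and commutative, the a-input set is all that matters.
w(a1, a3) unparenthesizes to a1 * a3
w(a2, w(a1, a3)) unparenthesizes to a2 * a1 * a3
reordering the factors by index: a1 * a2 * a3


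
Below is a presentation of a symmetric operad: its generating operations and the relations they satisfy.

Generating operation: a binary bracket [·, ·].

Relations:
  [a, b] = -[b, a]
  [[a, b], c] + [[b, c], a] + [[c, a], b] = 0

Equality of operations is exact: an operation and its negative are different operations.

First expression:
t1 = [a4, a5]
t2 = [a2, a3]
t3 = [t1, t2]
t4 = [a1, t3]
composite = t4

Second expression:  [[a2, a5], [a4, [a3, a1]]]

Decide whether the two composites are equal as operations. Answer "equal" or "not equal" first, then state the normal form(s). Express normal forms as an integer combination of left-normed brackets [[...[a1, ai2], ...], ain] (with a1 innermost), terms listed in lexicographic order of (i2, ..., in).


Normal form of the first expression: -[[[[a1, a2], a3], a4], a5] + [[[[a1, a2], a3], a5], a4] + [[[[a1, a3], a2], a4], a5] - [[[[a1, a3], a2], a5], a4] + [[[[a1, a4], a5], a2], a3] - [[[[a1, a4], a5], a3], a2] - [[[[a1, a5], a4], a2], a3] + [[[[a1, a5], a4], a3], a2]
Normal form of the second expression: -[[[[a1, a3], a4], a2], a5] + [[[[a1, a3], a4], a5], a2]
The forms do not match — not equal.

not equal — first -[[[[a1, a2], a3], a4], a5] + [[[[a1, a2], a3], a5], a4] + [[[[a1, a3], a2], a4], a5] - [[[[a1, a3], a2], a5], a4] + [[[[a1, a4], a5], a2], a3] - [[[[a1, a4], a5], a3], a2] - [[[[a1, a5], a4], a2], a3] + [[[[a1, a5], a4], a3], a2], second -[[[[a1, a3], a4], a2], a5] + [[[[a1, a3], a4], a5], a2]


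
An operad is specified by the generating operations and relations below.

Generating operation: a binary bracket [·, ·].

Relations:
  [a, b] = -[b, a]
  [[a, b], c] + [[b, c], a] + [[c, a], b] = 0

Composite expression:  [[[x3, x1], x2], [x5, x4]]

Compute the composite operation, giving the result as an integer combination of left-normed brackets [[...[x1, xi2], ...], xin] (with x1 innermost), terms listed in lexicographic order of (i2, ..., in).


Expand each bracket as ab - ba; the x1-initial words give the coefficients.
Composite bracket: [[[x3, x1], x2], [x5, x4]]
Expanding via [a, b] = ab - ba: 16 signed words (2^4 = 16).
Only words starting with x1 matter:
  from x1x3x2x4x5, sign +1: term +[[[[x1, x3], x2], x4], x5]
  from x1x3x2x5x4, sign -1: term -[[[[x1, x3], x2], x5], x4]

[[[[x1, x3], x2], x4], x5] - [[[[x1, x3], x2], x5], x4]


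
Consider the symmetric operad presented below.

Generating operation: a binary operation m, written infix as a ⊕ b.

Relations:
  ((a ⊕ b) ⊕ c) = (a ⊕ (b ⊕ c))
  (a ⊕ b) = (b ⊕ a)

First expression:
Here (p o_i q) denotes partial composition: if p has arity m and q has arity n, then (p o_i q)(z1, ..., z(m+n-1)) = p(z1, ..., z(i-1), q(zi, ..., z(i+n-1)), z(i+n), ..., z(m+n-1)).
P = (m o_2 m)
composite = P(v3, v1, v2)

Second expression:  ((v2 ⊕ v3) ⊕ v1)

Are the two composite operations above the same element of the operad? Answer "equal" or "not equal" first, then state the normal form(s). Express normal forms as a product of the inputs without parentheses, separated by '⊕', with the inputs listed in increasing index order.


In normal form, the first expression is v1 ⊕ v2 ⊕ v3
In normal form, the second expression is v1 ⊕ v2 ⊕ v3
The normal forms match — equal.

equal; both compose to v1 ⊕ v2 ⊕ v3


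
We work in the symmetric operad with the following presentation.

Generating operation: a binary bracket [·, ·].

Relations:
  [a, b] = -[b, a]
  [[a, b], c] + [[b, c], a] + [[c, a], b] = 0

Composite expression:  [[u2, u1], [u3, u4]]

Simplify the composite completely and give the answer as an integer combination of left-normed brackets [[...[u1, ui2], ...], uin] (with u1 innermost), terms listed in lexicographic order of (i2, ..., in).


-[[[u1, u2], u3], u4] + [[[u1, u2], u4], u3]

Left-normed coefficients sit on the u1-initial expansion words.
Composite bracket: [[u2, u1], [u3, u4]]
Each bracket splits as ab - ba, giving 8 signed words (2^3 = 8).
Keep just the words that open with u1:
  from u1u2u3u4, sign -1: term -[[[u1, u2], u3], u4]
  from u1u2u4u3, sign +1: term +[[[u1, u2], u4], u3]


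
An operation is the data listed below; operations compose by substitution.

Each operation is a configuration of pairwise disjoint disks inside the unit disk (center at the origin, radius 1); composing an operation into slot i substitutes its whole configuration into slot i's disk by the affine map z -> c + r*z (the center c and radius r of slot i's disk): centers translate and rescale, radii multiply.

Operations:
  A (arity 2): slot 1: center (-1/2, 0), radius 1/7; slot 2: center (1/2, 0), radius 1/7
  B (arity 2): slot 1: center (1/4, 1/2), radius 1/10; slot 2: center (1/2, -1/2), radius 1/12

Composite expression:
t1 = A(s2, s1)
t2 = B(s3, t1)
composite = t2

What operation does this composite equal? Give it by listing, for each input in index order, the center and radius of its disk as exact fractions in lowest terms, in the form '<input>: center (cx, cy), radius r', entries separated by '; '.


s1: center (13/24, -1/2), radius 1/84; s2: center (11/24, -1/2), radius 1/84; s3: center (1/4, 1/2), radius 1/10


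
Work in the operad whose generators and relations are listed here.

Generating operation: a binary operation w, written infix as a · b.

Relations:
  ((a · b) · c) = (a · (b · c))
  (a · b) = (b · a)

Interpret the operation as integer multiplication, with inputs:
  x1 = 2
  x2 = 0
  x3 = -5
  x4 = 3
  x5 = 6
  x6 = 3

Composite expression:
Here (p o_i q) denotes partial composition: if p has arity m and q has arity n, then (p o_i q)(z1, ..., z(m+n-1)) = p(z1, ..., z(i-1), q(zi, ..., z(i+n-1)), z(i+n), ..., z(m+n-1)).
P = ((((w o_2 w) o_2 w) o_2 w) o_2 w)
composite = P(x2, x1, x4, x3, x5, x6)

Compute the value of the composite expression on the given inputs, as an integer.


0

(x1 · x4) = 6
((x1 · x4) · x3) = -30
(((x1 · x4) · x3) · x5) = -180
((((x1 · x4) · x3) · x5) · x6) = -540
(x2 · ((((x1 · x4) · x3) · x5) · x6)) = 0


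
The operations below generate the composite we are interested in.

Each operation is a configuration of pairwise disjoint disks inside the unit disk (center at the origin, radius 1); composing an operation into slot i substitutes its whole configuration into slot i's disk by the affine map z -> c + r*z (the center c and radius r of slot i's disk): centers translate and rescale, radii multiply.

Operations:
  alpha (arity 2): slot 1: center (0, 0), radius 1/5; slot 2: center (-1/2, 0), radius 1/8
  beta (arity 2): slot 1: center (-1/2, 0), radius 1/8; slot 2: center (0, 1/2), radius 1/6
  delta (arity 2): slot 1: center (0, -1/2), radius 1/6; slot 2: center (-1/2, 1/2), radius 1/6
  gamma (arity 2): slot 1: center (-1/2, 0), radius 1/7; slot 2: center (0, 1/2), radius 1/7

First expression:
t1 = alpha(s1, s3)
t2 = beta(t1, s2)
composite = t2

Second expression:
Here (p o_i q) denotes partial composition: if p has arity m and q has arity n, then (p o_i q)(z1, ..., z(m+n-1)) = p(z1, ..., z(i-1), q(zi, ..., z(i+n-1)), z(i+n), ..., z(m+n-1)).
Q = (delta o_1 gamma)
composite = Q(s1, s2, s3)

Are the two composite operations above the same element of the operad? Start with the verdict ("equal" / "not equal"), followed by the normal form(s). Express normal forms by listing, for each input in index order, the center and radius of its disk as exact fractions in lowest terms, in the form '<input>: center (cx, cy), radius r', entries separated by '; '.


not equal; the first gives s1: center (-1/2, 0), radius 1/40; s2: center (0, 1/2), radius 1/6; s3: center (-9/16, 0), radius 1/64 and the second s1: center (-1/12, -1/2), radius 1/42; s2: center (0, -5/12), radius 1/42; s3: center (-1/2, 1/2), radius 1/6
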